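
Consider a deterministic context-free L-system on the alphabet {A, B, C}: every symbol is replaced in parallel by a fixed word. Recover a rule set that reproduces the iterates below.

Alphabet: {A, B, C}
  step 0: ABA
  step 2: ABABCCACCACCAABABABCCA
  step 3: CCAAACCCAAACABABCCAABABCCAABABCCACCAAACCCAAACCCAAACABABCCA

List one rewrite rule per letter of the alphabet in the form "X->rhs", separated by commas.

  step 2 ⇒ step 3: ABABCCACCACCAABABABCCA ⇒ CCA·AAC·CCA·AAC·AB·AB·CCA·AB·AB·CCA·AB·AB·CCA·CCA·AAC·CCA·AAC·CCA·AAC·AB·AB·CCA
    A ↦ CCA
    B ↦ AAC
    C ↦ AB

A->CCA, B->AAC, C->AB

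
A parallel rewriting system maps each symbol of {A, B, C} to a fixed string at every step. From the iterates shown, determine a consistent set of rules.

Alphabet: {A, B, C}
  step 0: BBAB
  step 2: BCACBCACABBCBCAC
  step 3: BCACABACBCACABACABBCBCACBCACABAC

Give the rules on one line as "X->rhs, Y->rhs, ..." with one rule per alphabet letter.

A->AB, B->BC, C->AC

  step 2 ⇒ step 3: BCACBCACABBCBCAC ⇒ BC·AC·AB·AC·BC·AC·AB·AC·AB·BC·BC·AC·BC·AC·AB·AC
    A ↦ AB
    B ↦ BC
    C ↦ AC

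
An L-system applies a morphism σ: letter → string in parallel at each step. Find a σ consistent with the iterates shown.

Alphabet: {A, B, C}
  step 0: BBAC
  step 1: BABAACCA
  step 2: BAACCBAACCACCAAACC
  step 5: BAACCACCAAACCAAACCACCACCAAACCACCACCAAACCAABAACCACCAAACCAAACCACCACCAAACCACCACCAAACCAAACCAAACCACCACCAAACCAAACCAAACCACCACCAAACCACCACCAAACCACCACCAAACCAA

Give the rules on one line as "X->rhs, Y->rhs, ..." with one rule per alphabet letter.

A->ACC, B->BA, C->A

  step 1 ⇒ step 2: BABAACCA ⇒ BA·ACC·BA·ACC·ACC·A·A·ACC
    A ↦ ACC
    B ↦ BA
    C ↦ A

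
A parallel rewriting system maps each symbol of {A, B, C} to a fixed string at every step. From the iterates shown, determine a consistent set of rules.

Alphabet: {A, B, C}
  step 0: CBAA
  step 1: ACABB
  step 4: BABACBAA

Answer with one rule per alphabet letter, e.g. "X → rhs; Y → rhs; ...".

  step 0 ⇒ step 1: CBAA ⇒ AC·A·B·B
    A ↦ B
    B ↦ A
    C ↦ AC

A->B, B->A, C->AC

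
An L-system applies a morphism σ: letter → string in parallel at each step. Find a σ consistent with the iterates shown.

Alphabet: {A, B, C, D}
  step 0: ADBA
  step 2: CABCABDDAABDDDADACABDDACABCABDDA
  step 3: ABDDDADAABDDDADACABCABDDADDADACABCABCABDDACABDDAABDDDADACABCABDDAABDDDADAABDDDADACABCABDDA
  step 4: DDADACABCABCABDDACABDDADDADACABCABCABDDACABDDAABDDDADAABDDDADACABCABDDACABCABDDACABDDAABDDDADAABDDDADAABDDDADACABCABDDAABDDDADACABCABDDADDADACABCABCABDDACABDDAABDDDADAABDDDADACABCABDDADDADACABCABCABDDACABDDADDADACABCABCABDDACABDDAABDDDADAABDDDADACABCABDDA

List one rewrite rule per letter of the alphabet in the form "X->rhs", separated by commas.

  step 3 ⇒ step 4: ABDDDADAABDDDADACABCABDDADDADACABCABCABDDACABDDAABDDDADACABCABDDAABDDDADAABDDDADACABCABDDA ⇒ DDA·DA·CAB·CAB·CAB·DDA·CAB·DDA·DDA·DA·CAB·CAB·CAB·DDA·CAB·DDA·ABD·DDA·DA·ABD·DDA·DA·CAB·CAB·DDA·CAB·CAB·DDA·CAB·DDA·ABD·DDA·DA·ABD·DDA·DA·ABD·DDA·DA·CAB·CAB·DDA·ABD·DDA·DA·CAB·CAB·DDA·DDA·DA·CAB·CAB·CAB·DDA·CAB·DDA·ABD·DDA·DA·ABD·DDA·DA·CAB·CAB·DDA·DDA·DA·CAB·CAB·CAB·DDA·CAB·DDA·DDA·DA·CAB·CAB·CAB·DDA·CAB·DDA·ABD·DDA·DA·ABD·DDA·DA·CAB·CAB·DDA
    A ↦ DDA
    B ↦ DA
    C ↦ ABD
    D ↦ CAB

A->DDA, B->DA, C->ABD, D->CAB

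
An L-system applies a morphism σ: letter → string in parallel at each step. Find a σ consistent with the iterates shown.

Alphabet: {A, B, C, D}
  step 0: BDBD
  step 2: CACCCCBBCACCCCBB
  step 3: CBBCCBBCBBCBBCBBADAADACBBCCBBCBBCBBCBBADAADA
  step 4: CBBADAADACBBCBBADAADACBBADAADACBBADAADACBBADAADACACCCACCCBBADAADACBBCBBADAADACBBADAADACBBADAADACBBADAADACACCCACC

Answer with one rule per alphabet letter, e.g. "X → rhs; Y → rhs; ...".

  step 3 ⇒ step 4: CBBCCBBCBBCBBCBBADAADACBBCCBBCBBCBBCBBADAADA ⇒ CBB·ADA·ADA·CBB·CBB·ADA·ADA·CBB·ADA·ADA·CBB·ADA·ADA·CBB·ADA·ADA·C·AC·C·C·AC·C·CBB·ADA·ADA·CBB·CBB·ADA·ADA·CBB·ADA·ADA·CBB·ADA·ADA·CBB·ADA·ADA·C·AC·C·C·AC·C
    A ↦ C
    B ↦ ADA
    C ↦ CBB
    D ↦ AC

A->C, B->ADA, C->CBB, D->AC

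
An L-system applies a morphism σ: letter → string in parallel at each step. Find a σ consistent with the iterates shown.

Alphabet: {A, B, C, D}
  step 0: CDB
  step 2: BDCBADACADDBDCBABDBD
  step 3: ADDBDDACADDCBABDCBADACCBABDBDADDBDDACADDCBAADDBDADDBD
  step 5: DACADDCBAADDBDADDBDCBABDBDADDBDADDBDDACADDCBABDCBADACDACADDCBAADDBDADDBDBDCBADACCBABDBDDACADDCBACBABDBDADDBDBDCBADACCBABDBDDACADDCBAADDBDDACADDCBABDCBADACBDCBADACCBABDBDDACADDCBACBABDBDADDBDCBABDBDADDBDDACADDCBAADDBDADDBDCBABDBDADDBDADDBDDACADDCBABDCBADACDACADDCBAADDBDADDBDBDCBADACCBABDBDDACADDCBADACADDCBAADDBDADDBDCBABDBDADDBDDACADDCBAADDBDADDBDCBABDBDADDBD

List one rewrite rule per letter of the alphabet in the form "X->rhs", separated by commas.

A->CBA, B->ADD, C->DAC, D->BD

  step 2 ⇒ step 3: BDCBADACADDBDCBABDBD ⇒ ADD·BD·DAC·ADD·CBA·BD·CBA·DAC·CBA·BD·BD·ADD·BD·DAC·ADD·CBA·ADD·BD·ADD·BD
    A ↦ CBA
    B ↦ ADD
    C ↦ DAC
    D ↦ BD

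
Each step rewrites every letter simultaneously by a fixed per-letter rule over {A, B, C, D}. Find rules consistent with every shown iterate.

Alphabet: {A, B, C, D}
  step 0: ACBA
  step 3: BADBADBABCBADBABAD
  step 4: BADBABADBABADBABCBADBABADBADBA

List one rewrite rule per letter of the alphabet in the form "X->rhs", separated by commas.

A->D, B->BA, C->BC, D->BA

  step 3 ⇒ step 4: BADBADBABCBADBABAD ⇒ BA·D·BA·BA·D·BA·BA·D·BA·BC·BA·D·BA·BA·D·BA·D·BA
    A ↦ D
    B ↦ BA
    C ↦ BC
    D ↦ BA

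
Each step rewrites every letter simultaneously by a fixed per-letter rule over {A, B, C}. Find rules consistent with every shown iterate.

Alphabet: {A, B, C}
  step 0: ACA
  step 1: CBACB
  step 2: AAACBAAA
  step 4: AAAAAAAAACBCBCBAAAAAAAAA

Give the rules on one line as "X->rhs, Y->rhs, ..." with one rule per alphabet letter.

  step 1 ⇒ step 2: CBACB ⇒ A·AA·CB·A·AA
    A ↦ CB
    B ↦ AA
    C ↦ A

A->CB, B->AA, C->A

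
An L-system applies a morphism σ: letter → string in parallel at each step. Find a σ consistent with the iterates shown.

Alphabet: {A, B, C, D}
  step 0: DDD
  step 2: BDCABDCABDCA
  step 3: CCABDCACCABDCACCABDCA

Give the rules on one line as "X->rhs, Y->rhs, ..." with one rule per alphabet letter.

  step 2 ⇒ step 3: BDCABDCABDCA ⇒ C·CA·BD·CA·C·CA·BD·CA·C·CA·BD·CA
    A ↦ CA
    B ↦ C
    C ↦ BD
    D ↦ CA

A->CA, B->C, C->BD, D->CA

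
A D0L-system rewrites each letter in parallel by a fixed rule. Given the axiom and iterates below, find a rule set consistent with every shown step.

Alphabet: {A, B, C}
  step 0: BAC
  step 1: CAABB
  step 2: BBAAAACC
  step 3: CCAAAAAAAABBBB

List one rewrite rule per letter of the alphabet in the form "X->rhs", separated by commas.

  step 2 ⇒ step 3: BBAAAACC ⇒ C·C·AA·AA·AA·AA·BB·BB
    A ↦ AA
    B ↦ C
    C ↦ BB

A->AA, B->C, C->BB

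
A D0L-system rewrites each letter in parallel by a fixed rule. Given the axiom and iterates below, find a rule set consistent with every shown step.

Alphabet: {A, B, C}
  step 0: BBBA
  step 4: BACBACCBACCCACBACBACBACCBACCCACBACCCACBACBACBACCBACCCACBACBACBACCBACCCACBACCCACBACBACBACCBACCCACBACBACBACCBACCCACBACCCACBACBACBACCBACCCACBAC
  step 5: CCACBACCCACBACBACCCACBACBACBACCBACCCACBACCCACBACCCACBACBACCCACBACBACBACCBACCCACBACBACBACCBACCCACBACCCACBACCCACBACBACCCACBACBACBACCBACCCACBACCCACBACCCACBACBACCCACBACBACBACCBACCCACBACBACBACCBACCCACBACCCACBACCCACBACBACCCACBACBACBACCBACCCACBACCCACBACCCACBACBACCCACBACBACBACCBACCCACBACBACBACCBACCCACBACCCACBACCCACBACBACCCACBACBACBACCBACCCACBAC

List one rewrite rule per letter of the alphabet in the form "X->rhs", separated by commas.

A->C, B->CCA, C->BAC

  step 4 ⇒ step 5: BACBACCBACCCACBACBACBACCBACCCACBACCCACBACBACBACCBACCCACBACBACBACCBACCCACBACCCACBACBACBACCBACCCACBACBACBACCBACCCACBACCCACBACBACBACCBACCCACBAC ⇒ CCA·C·BAC·CCA·C·BAC·BAC·CCA·C·BAC·BAC·BAC·C·BAC·CCA·C·BAC·CCA·C·BAC·CCA·C·BAC·BAC·CCA·C·BAC·BAC·BAC·C·BAC·CCA·C·BAC·BAC·BAC·C·BAC·CCA·C·BAC·CCA·C·BAC·CCA·C·BAC·BAC·CCA·C·BAC·BAC·BAC·C·BAC·CCA·C·BAC·CCA·C·BAC·CCA·C·BAC·BAC·CCA·C·BAC·BAC·BAC·C·BAC·CCA·C·BAC·BAC·BAC·C·BAC·CCA·C·BAC·CCA·C·BAC·CCA·C·BAC·BAC·CCA·C·BAC·BAC·BAC·C·BAC·CCA·C·BAC·CCA·C·BAC·CCA·C·BAC·BAC·CCA·C·BAC·BAC·BAC·C·BAC·CCA·C·BAC·BAC·BAC·C·BAC·CCA·C·BAC·CCA·C·BAC·CCA·C·BAC·BAC·CCA·C·BAC·BAC·BAC·C·BAC·CCA·C·BAC
    A ↦ C
    B ↦ CCA
    C ↦ BAC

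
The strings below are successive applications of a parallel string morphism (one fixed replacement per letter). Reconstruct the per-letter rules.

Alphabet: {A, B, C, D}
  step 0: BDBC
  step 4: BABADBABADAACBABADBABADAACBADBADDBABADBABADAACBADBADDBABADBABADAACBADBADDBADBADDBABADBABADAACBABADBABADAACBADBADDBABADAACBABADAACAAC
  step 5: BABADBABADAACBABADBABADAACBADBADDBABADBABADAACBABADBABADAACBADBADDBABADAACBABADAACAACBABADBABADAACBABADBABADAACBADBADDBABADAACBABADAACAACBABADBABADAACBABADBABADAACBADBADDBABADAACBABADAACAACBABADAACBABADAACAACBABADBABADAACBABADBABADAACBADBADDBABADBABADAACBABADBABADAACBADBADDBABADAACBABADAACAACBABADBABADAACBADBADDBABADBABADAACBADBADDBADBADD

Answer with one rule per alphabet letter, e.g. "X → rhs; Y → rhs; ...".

A->BAD, B->BA, C->D, D->AAC

  step 4 ⇒ step 5: BABADBABADAACBABADBABADAACBADBADDBABADBABADAACBADBADDBABADBABADAACBADBADDBADBADDBABADBABADAACBABADBABADAACBADBADDBABADAACBABADAACAAC ⇒ BA·BAD·BA·BAD·AAC·BA·BAD·BA·BAD·AAC·BAD·BAD·D·BA·BAD·BA·BAD·AAC·BA·BAD·BA·BAD·AAC·BAD·BAD·D·BA·BAD·AAC·BA·BAD·AAC·AAC·BA·BAD·BA·BAD·AAC·BA·BAD·BA·BAD·AAC·BAD·BAD·D·BA·BAD·AAC·BA·BAD·AAC·AAC·BA·BAD·BA·BAD·AAC·BA·BAD·BA·BAD·AAC·BAD·BAD·D·BA·BAD·AAC·BA·BAD·AAC·AAC·BA·BAD·AAC·BA·BAD·AAC·AAC·BA·BAD·BA·BAD·AAC·BA·BAD·BA·BAD·AAC·BAD·BAD·D·BA·BAD·BA·BAD·AAC·BA·BAD·BA·BAD·AAC·BAD·BAD·D·BA·BAD·AAC·BA·BAD·AAC·AAC·BA·BAD·BA·BAD·AAC·BAD·BAD·D·BA·BAD·BA·BAD·AAC·BAD·BAD·D·BAD·BAD·D
    A ↦ BAD
    B ↦ BA
    C ↦ D
    D ↦ AAC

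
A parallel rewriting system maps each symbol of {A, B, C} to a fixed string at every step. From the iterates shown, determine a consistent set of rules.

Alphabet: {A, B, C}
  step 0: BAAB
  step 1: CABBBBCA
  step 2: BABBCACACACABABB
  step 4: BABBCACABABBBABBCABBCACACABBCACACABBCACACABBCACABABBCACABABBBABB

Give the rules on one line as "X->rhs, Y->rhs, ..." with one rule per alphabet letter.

A->BB, B->CA, C->BA

  step 1 ⇒ step 2: CABBBBCA ⇒ BA·BB·CA·CA·CA·CA·BA·BB
    A ↦ BB
    B ↦ CA
    C ↦ BA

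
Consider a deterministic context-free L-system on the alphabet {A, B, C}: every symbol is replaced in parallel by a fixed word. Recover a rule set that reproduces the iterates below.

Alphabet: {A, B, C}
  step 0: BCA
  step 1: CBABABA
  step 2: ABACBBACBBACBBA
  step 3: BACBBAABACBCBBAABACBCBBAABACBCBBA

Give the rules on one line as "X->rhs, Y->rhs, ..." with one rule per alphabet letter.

  step 2 ⇒ step 3: ABACBBACBBACBBA ⇒ BA·CB·BA·ABA·CB·CB·BA·ABA·CB·CB·BA·ABA·CB·CB·BA
    A ↦ BA
    B ↦ CB
    C ↦ ABA

A->BA, B->CB, C->ABA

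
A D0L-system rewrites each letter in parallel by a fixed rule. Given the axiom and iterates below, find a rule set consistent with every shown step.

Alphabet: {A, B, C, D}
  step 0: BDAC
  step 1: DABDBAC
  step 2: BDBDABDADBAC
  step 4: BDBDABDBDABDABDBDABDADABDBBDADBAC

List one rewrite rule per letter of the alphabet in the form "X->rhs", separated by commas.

A->DB, B->DA, C->AC, D->B

  step 1 ⇒ step 2: DABDBAC ⇒ B·DB·DA·B·DA·DB·AC
    A ↦ DB
    B ↦ DA
    C ↦ AC
    D ↦ B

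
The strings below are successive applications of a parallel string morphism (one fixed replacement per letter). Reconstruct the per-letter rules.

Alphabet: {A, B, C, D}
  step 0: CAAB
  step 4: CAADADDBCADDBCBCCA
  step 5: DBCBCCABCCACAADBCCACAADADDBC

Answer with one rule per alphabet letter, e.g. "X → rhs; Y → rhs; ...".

  step 4 ⇒ step 5: CAADADDBCADDBCBCCA ⇒ D·BC·BC·CA·BC·CA·CA·A·D·BC·CA·CA·A·D·A·D·D·BC
    A ↦ BC
    B ↦ A
    C ↦ D
    D ↦ CA

A->BC, B->A, C->D, D->CA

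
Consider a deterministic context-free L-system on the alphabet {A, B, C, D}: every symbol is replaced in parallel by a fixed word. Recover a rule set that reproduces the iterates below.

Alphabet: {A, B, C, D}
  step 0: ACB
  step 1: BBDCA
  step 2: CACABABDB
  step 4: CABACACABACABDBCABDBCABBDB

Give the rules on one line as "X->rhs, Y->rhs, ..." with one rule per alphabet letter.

A->B, B->CA, C->BD, D->BA

  step 1 ⇒ step 2: BBDCA ⇒ CA·CA·BA·BD·B
    A ↦ B
    B ↦ CA
    C ↦ BD
    D ↦ BA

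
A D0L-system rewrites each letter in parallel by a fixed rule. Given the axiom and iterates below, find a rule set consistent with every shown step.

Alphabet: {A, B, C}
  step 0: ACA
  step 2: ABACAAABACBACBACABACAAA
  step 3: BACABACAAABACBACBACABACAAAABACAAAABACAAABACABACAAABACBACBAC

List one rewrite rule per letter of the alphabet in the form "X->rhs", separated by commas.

  step 2 ⇒ step 3: ABACAAABACBACBACABACAAA ⇒ BAC·A·BAC·AAA·BAC·BAC·BAC·A·BAC·AAA·A·BAC·AAA·A·BAC·AAA·BAC·A·BAC·AAA·BAC·BAC·BAC
    A ↦ BAC
    B ↦ A
    C ↦ AAA

A->BAC, B->A, C->AAA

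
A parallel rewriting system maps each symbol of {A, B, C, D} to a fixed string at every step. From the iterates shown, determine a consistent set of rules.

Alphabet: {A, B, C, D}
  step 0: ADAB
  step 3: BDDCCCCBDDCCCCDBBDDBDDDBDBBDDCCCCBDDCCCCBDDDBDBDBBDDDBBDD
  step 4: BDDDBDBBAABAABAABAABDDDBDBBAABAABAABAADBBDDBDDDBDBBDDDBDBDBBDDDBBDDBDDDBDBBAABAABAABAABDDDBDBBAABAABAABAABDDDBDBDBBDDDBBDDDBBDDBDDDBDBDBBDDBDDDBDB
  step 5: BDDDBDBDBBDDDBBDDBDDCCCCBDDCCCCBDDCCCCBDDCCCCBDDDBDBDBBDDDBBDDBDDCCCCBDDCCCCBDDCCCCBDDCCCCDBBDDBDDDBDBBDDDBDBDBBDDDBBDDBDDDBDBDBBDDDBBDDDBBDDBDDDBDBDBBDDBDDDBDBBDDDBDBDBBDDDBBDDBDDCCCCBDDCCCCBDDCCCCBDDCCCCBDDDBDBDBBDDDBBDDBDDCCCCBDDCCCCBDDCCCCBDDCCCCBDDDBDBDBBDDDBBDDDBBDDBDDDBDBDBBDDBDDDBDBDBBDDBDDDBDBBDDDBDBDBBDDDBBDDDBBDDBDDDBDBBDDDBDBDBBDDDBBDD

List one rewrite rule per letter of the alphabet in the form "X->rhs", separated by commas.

A->CC, B->BDD, C->BAA, D->DB

  step 4 ⇒ step 5: BDDDBDBBAABAABAABAABDDDBDBBAABAABAABAADBBDDBDDDBDBBDDDBDBDBBDDDBBDDBDDDBDBBAABAABAABAABDDDBDBBAABAABAABAABDDDBDBDBBDDDBBDDDBBDDBDDDBDBDBBDDBDDDBDB ⇒ BDD·DB·DB·DB·BDD·DB·BDD·BDD·CC·CC·BDD·CC·CC·BDD·CC·CC·BDD·CC·CC·BDD·DB·DB·DB·BDD·DB·BDD·BDD·CC·CC·BDD·CC·CC·BDD·CC·CC·BDD·CC·CC·DB·BDD·BDD·DB·DB·BDD·DB·DB·DB·BDD·DB·BDD·BDD·DB·DB·DB·BDD·DB·BDD·DB·BDD·BDD·DB·DB·DB·BDD·BDD·DB·DB·BDD·DB·DB·DB·BDD·DB·BDD·BDD·CC·CC·BDD·CC·CC·BDD·CC·CC·BDD·CC·CC·BDD·DB·DB·DB·BDD·DB·BDD·BDD·CC·CC·BDD·CC·CC·BDD·CC·CC·BDD·CC·CC·BDD·DB·DB·DB·BDD·DB·BDD·DB·BDD·BDD·DB·DB·DB·BDD·BDD·DB·DB·DB·BDD·BDD·DB·DB·BDD·DB·DB·DB·BDD·DB·BDD·DB·BDD·BDD·DB·DB·BDD·DB·DB·DB·BDD·DB·BDD
    A ↦ CC
    B ↦ BDD
    D ↦ DB
  step 3 ⇒ step 4: BDDCCCCBDDCCCCDBBDDBDDDBDBBDDCCCCBDDCCCCBDDDBDBDBBDDDBBDD ⇒ BDD·DB·DB·BAA·BAA·BAA·BAA·BDD·DB·DB·BAA·BAA·BAA·BAA·DB·BDD·BDD·DB·DB·BDD·DB·DB·DB·BDD·DB·BDD·BDD·DB·DB·BAA·BAA·BAA·BAA·BDD·DB·DB·BAA·BAA·BAA·BAA·BDD·DB·DB·DB·BDD·DB·BDD·DB·BDD·BDD·DB·DB·DB·BDD·BDD·DB·DB
    C ↦ BAA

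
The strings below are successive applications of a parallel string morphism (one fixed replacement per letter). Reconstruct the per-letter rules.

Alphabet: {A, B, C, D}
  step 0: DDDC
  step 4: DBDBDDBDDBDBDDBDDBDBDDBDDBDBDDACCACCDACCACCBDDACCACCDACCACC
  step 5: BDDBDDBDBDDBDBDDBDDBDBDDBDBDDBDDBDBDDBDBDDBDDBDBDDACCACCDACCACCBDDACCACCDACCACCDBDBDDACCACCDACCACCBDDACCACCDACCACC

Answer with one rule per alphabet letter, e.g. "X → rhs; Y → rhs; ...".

  step 4 ⇒ step 5: DBDBDDBDDBDBDDBDDBDBDDBDDBDBDDACCACCDACCACCBDDACCACCDACCACC ⇒ BD·D·BD·D·BD·BD·D·BD·BD·D·BD·D·BD·BD·D·BD·BD·D·BD·D·BD·BD·D·BD·BD·D·BD·D·BD·BD·D·ACC·ACC·D·ACC·ACC·BD·D·ACC·ACC·D·ACC·ACC·D·BD·BD·D·ACC·ACC·D·ACC·ACC·BD·D·ACC·ACC·D·ACC·ACC
    A ↦ D
    B ↦ D
    C ↦ ACC
    D ↦ BD

A->D, B->D, C->ACC, D->BD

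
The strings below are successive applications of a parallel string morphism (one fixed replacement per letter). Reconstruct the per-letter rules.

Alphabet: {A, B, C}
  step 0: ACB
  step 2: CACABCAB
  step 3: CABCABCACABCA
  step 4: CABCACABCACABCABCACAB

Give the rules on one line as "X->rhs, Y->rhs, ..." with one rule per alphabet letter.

  step 3 ⇒ step 4: CABCABCACABCA ⇒ CA·B·CA·CA·B·CA·CA·B·CA·B·CA·CA·B
    A ↦ B
    B ↦ CA
    C ↦ CA

A->B, B->CA, C->CA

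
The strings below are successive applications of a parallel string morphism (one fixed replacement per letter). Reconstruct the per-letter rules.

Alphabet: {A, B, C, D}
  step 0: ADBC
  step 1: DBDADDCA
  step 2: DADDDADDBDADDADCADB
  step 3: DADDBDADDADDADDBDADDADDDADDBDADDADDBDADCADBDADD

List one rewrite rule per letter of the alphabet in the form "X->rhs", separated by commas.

A->DB, B->D, C->CA, D->DAD

  step 2 ⇒ step 3: DADDDADDBDADDADCADB ⇒ DAD·DB·DAD·DAD·DAD·DB·DAD·DAD·D·DAD·DB·DAD·DAD·DB·DAD·CA·DB·DAD·D
    A ↦ DB
    B ↦ D
    C ↦ CA
    D ↦ DAD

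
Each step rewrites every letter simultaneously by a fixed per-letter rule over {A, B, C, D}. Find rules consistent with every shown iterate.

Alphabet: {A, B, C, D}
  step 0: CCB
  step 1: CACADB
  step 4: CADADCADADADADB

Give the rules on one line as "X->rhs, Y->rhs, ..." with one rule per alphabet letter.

  step 0 ⇒ step 1: CCB ⇒ CA·CA·DB
    B ↦ DB
    C ↦ CA
    A ↦ D  (constrained at step 1)
    D ↦ A  (constrained at step 1)

A->D, B->DB, C->CA, D->A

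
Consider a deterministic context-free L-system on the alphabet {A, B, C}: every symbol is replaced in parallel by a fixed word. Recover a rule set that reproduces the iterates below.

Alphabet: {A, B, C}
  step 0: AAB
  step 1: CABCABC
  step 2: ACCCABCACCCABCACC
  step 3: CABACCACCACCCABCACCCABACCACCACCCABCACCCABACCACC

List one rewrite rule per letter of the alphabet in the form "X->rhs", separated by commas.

A->CAB, B->C, C->ACC

  step 2 ⇒ step 3: ACCCABCACCCABCACC ⇒ CAB·ACC·ACC·ACC·CAB·C·ACC·CAB·ACC·ACC·ACC·CAB·C·ACC·CAB·ACC·ACC
    A ↦ CAB
    B ↦ C
    C ↦ ACC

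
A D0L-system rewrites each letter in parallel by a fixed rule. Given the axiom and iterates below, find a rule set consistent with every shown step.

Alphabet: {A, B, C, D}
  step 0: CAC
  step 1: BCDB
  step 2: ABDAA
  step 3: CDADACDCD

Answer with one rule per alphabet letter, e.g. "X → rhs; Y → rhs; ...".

A->CD, B->A, C->B, D->DA

  step 2 ⇒ step 3: ABDAA ⇒ CD·A·DA·CD·CD
    A ↦ CD
    B ↦ A
    D ↦ DA
  step 0 ⇒ step 1: CAC ⇒ B·CD·B
    C ↦ B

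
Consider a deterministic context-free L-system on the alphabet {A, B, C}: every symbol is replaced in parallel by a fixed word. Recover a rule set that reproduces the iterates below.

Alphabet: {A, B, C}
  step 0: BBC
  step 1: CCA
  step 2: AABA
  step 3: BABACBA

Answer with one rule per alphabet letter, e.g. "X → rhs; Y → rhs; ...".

A->BA, B->C, C->A

  step 2 ⇒ step 3: AABA ⇒ BA·BA·C·BA
    A ↦ BA
    B ↦ C
  step 0 ⇒ step 1: BBC ⇒ C·C·A
    C ↦ A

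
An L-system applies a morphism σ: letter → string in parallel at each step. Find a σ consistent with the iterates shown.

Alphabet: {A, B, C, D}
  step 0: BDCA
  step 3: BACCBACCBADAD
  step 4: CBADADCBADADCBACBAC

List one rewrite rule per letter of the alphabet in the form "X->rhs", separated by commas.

  step 3 ⇒ step 4: BACCBACCBADAD ⇒ C·B·AD·AD·C·B·AD·AD·C·B·AC·B·AC
    A ↦ B
    B ↦ C
    C ↦ AD
    D ↦ AC

A->B, B->C, C->AD, D->AC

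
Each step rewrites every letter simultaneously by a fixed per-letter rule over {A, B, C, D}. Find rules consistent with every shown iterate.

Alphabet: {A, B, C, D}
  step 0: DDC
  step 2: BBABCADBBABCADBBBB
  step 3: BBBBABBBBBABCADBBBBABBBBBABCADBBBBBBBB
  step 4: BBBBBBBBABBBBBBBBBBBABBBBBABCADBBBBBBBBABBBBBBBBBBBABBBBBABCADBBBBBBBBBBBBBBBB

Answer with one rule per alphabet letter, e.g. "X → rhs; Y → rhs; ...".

  step 3 ⇒ step 4: BBBBABBBBBABCADBBBBABBBBBABCADBBBBBBBB ⇒ BB·BB·BB·BB·AB·BB·BB·BB·BB·BB·AB·BB·BB·AB·CAD·BB·BB·BB·BB·AB·BB·BB·BB·BB·BB·AB·BB·BB·AB·CAD·BB·BB·BB·BB·BB·BB·BB·BB
    A ↦ AB
    B ↦ BB
    C ↦ BB
    D ↦ CAD

A->AB, B->BB, C->BB, D->CAD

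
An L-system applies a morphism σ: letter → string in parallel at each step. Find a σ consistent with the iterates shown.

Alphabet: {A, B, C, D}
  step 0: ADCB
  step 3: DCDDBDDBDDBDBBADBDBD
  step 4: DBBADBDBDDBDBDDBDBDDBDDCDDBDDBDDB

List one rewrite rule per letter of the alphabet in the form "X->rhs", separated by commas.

  step 3 ⇒ step 4: DCDDBDDBDDBDBBADBDBD ⇒ DB·BA·DB·DB·D·DB·DB·D·DB·DB·D·DB·D·D·CD·DB·D·DB·D·DB
    A ↦ CD
    B ↦ D
    C ↦ BA
    D ↦ DB

A->CD, B->D, C->BA, D->DB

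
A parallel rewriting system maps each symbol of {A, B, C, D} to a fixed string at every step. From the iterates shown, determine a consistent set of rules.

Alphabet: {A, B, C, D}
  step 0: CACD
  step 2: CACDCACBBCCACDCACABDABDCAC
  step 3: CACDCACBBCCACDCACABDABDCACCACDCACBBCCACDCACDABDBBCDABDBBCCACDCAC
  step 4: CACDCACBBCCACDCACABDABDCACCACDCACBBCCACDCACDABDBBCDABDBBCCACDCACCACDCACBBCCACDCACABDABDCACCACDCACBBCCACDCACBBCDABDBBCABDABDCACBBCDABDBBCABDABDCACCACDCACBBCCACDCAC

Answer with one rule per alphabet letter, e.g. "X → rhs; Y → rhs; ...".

A->D, B->ABD, C->CAC, D->BBC

  step 3 ⇒ step 4: CACDCACBBCCACDCACABDABDCACCACDCACBBCCACDCACDABDBBCDABDBBCCACDCAC ⇒ CAC·D·CAC·BBC·CAC·D·CAC·ABD·ABD·CAC·CAC·D·CAC·BBC·CAC·D·CAC·D·ABD·BBC·D·ABD·BBC·CAC·D·CAC·CAC·D·CAC·BBC·CAC·D·CAC·ABD·ABD·CAC·CAC·D·CAC·BBC·CAC·D·CAC·BBC·D·ABD·BBC·ABD·ABD·CAC·BBC·D·ABD·BBC·ABD·ABD·CAC·CAC·D·CAC·BBC·CAC·D·CAC
    A ↦ D
    B ↦ ABD
    C ↦ CAC
    D ↦ BBC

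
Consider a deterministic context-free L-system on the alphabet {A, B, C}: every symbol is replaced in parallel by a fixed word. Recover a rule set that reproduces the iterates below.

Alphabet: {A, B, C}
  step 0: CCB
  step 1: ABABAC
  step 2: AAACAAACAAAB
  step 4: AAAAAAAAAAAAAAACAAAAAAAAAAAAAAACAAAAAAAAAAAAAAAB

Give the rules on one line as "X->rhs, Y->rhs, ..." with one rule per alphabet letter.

  step 1 ⇒ step 2: ABABAC ⇒ AA·AC·AA·AC·AA·AB
    A ↦ AA
    B ↦ AC
    C ↦ AB

A->AA, B->AC, C->AB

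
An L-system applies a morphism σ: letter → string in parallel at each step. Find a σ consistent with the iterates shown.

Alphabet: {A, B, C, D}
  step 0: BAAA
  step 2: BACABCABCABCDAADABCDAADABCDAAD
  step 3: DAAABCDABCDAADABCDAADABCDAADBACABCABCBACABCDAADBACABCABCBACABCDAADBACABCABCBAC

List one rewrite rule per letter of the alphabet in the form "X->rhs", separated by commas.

A->ABC, B->DAA, C->D, D->BAC

  step 2 ⇒ step 3: BACABCABCABCDAADABCDAADABCDAAD ⇒ DAA·ABC·D·ABC·DAA·D·ABC·DAA·D·ABC·DAA·D·BAC·ABC·ABC·BAC·ABC·DAA·D·BAC·ABC·ABC·BAC·ABC·DAA·D·BAC·ABC·ABC·BAC
    A ↦ ABC
    B ↦ DAA
    C ↦ D
    D ↦ BAC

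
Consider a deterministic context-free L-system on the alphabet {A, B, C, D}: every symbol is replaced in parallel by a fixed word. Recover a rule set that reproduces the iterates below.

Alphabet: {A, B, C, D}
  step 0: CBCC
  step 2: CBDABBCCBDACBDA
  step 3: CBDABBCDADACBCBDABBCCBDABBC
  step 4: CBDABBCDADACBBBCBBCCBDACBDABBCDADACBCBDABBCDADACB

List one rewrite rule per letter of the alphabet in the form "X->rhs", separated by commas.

A->BC, B->DA, C->CB, D->B

  step 3 ⇒ step 4: CBDABBCDADACBCBDABBCCBDABBC ⇒ CB·DA·B·BC·DA·DA·CB·B·BC·B·BC·CB·DA·CB·DA·B·BC·DA·DA·CB·CB·DA·B·BC·DA·DA·CB
    A ↦ BC
    B ↦ DA
    C ↦ CB
    D ↦ B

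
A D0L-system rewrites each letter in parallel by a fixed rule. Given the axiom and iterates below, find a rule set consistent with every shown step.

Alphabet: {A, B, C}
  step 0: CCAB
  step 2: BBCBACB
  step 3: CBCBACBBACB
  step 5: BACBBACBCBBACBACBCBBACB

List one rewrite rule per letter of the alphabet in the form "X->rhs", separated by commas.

A->B, B->CB, C->A

  step 2 ⇒ step 3: BBCBACB ⇒ CB·CB·A·CB·B·A·CB
    A ↦ B
    B ↦ CB
    C ↦ A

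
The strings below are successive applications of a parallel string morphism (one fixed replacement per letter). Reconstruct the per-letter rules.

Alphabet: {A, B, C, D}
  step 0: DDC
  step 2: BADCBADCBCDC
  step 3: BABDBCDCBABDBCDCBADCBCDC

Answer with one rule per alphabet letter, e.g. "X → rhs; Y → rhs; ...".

A->BD, B->BA, C->DC, D->BC

  step 2 ⇒ step 3: BADCBADCBCDC ⇒ BA·BD·BC·DC·BA·BD·BC·DC·BA·DC·BC·DC
    A ↦ BD
    B ↦ BA
    C ↦ DC
    D ↦ BC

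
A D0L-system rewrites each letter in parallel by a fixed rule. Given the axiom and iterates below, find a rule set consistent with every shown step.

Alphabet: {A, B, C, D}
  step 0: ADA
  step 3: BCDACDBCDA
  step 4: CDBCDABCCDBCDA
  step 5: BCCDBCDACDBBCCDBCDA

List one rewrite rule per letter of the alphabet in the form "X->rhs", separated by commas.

  step 4 ⇒ step 5: CDBCDABCCDBCDA ⇒ B·C·CD·B·C·DA·CD·B·B·C·CD·B·C·DA
    A ↦ DA
    B ↦ CD
    C ↦ B
    D ↦ C

A->DA, B->CD, C->B, D->C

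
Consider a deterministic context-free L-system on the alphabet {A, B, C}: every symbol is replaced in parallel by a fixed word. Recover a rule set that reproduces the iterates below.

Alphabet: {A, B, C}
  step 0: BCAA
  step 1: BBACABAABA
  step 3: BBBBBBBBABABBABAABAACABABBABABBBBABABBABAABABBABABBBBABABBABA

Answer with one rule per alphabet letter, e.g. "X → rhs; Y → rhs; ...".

A->ABA, B->BB, C->AC

  step 0 ⇒ step 1: BCAA ⇒ BB·AC·ABA·ABA
    A ↦ ABA
    B ↦ BB
    C ↦ AC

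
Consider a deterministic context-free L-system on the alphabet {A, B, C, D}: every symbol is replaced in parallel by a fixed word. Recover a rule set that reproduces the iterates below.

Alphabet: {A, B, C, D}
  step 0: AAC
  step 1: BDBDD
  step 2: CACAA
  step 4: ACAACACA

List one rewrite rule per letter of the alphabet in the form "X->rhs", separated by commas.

A->BD, B->C, C->D, D->A

  step 1 ⇒ step 2: BDBDD ⇒ C·A·C·A·A
    B ↦ C
    D ↦ A
  step 0 ⇒ step 1: AAC ⇒ BD·BD·D
    A ↦ BD
  step 0 ⇒ step 1: AAC ⇒ BD·BD·D
    C ↦ D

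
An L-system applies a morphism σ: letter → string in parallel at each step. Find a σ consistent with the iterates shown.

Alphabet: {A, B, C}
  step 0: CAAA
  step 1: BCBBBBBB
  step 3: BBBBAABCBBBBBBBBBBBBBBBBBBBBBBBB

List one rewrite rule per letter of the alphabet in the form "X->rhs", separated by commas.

A->BB, B->AA, C->BC

  step 0 ⇒ step 1: CAAA ⇒ BC·BB·BB·BB
    A ↦ BB
    C ↦ BC
    B ↦ AA  (constrained at step 1)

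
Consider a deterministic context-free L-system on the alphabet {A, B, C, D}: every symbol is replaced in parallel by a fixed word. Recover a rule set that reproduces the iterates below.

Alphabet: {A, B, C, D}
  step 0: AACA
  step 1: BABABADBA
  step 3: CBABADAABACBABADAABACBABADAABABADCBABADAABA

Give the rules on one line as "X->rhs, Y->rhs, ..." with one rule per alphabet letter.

A->BA, B->DAA, C->BAD, D->C

  step 0 ⇒ step 1: AACA ⇒ BA·BA·BAD·BA
    A ↦ BA
    C ↦ BAD
    B ↦ DAA  (constrained at step 1)
    D ↦ C  (constrained at step 1)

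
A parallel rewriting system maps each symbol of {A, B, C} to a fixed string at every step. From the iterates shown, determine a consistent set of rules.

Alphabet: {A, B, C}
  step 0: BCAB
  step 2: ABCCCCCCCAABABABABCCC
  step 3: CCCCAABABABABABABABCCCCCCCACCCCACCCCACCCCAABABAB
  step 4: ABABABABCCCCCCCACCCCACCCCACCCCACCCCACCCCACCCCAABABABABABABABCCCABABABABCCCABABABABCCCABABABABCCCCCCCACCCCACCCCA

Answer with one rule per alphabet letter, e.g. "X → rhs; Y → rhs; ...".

  step 3 ⇒ step 4: CCCCAABABABABABABABCCCCCCCACCCCACCCCACCCCAABABAB ⇒ AB·AB·AB·AB·CCC·CCC·CA·CCC·CA·CCC·CA·CCC·CA·CCC·CA·CCC·CA·CCC·CA·AB·AB·AB·AB·AB·AB·AB·CCC·AB·AB·AB·AB·CCC·AB·AB·AB·AB·CCC·AB·AB·AB·AB·CCC·CCC·CA·CCC·CA·CCC·CA
    A ↦ CCC
    B ↦ CA
    C ↦ AB

A->CCC, B->CA, C->AB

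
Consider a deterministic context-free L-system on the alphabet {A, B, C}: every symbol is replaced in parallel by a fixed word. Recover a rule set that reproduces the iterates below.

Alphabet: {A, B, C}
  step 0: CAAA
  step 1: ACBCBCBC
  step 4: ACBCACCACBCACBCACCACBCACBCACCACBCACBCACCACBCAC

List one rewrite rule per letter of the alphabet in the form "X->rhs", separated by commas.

  step 0 ⇒ step 1: CAAA ⇒ AC·BC·BC·BC
    A ↦ BC
    C ↦ AC
    B ↦ C  (constrained at step 1)

A->BC, B->C, C->AC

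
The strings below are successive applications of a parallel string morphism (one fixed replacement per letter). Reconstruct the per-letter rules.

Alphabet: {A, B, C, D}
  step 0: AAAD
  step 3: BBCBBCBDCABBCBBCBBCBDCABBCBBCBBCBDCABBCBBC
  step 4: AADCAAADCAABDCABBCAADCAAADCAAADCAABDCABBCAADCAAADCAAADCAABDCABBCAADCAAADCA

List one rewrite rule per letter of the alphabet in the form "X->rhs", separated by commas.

  step 3 ⇒ step 4: BBCBBCBDCABBCBBCBBCBDCABBCBBCBBCBDCABBCBBC ⇒ A·A·DCA·A·A·DCA·A·B·DCA·BBC·A·A·DCA·A·A·DCA·A·A·DCA·A·B·DCA·BBC·A·A·DCA·A·A·DCA·A·A·DCA·A·B·DCA·BBC·A·A·DCA·A·A·DCA
    A ↦ BBC
    B ↦ A
    C ↦ DCA
    D ↦ B

A->BBC, B->A, C->DCA, D->B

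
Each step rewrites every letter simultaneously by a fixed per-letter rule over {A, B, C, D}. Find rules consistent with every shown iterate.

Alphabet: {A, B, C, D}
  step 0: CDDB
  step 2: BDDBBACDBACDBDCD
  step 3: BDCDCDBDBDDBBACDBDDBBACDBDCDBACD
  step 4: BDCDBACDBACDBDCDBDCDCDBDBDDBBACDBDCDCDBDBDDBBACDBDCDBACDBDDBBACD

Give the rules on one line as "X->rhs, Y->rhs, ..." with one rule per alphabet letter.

  step 3 ⇒ step 4: BDCDCDBDBDDBBACDBDDBBACDBDCDBACD ⇒ BD·CD·BA·CD·BA·CD·BD·CD·BD·CD·CD·BD·BD·DB·BA·CD·BD·CD·CD·BD·BD·DB·BA·CD·BD·CD·BA·CD·BD·DB·BA·CD
    A ↦ DB
    B ↦ BD
    C ↦ BA
    D ↦ CD

A->DB, B->BD, C->BA, D->CD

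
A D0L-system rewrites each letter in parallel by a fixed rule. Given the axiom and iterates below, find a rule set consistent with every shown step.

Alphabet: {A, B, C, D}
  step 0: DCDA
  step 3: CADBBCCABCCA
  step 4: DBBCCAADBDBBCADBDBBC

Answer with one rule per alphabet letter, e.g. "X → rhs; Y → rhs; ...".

A->BC, B->A, C->DB, D->C

  step 3 ⇒ step 4: CADBBCCABCCA ⇒ DB·BC·C·A·A·DB·DB·BC·A·DB·DB·BC
    A ↦ BC
    B ↦ A
    C ↦ DB
    D ↦ C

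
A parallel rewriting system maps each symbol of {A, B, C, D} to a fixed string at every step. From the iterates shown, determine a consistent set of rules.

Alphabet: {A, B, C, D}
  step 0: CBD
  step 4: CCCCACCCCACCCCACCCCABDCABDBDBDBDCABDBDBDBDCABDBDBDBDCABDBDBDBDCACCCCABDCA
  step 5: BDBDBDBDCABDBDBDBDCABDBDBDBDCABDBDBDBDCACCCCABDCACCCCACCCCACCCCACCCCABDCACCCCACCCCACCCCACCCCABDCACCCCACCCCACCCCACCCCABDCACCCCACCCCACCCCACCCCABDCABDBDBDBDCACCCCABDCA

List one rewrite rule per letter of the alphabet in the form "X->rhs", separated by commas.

A->CA, B->CCC, C->BD, D->CA

  step 4 ⇒ step 5: CCCCACCCCACCCCACCCCABDCABDBDBDBDCABDBDBDBDCABDBDBDBDCABDBDBDBDCACCCCABDCA ⇒ BD·BD·BD·BD·CA·BD·BD·BD·BD·CA·BD·BD·BD·BD·CA·BD·BD·BD·BD·CA·CCC·CA·BD·CA·CCC·CA·CCC·CA·CCC·CA·CCC·CA·BD·CA·CCC·CA·CCC·CA·CCC·CA·CCC·CA·BD·CA·CCC·CA·CCC·CA·CCC·CA·CCC·CA·BD·CA·CCC·CA·CCC·CA·CCC·CA·CCC·CA·BD·CA·BD·BD·BD·BD·CA·CCC·CA·BD·CA
    A ↦ CA
    B ↦ CCC
    C ↦ BD
    D ↦ CA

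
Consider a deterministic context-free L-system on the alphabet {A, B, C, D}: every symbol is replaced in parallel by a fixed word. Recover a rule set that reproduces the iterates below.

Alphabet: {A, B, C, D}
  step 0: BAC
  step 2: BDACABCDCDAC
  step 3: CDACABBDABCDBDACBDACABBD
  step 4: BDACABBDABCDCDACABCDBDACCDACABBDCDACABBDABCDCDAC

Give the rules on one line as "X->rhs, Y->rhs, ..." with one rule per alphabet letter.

  step 3 ⇒ step 4: CDACABBDABCDBDACBDACABBD ⇒ BD·AC·AB·BD·AB·CD·CD·AC·AB·CD·BD·AC·CD·AC·AB·BD·CD·AC·AB·BD·AB·CD·CD·AC
    A ↦ AB
    B ↦ CD
    C ↦ BD
    D ↦ AC

A->AB, B->CD, C->BD, D->AC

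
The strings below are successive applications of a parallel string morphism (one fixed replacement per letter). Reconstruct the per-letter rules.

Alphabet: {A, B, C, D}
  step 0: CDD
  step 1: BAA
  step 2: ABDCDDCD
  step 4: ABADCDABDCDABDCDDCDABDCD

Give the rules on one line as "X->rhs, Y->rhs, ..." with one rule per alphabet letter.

  step 1 ⇒ step 2: BAA ⇒ AB·DCD·DCD
    A ↦ DCD
    B ↦ AB
  step 0 ⇒ step 1: CDD ⇒ B·A·A
    C ↦ B
  step 0 ⇒ step 1: CDD ⇒ B·A·A
    D ↦ A

A->DCD, B->AB, C->B, D->A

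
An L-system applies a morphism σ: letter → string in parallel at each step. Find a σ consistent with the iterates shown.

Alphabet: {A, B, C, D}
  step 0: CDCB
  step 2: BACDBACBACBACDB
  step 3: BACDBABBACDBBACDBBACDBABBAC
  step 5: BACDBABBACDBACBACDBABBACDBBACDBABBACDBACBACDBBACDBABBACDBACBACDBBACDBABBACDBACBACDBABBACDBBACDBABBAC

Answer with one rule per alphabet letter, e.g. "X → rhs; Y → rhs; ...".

A->D, B->BAC, C->B, D->AB

  step 2 ⇒ step 3: BACDBACBACBACDB ⇒ BAC·D·B·AB·BAC·D·B·BAC·D·B·BAC·D·B·AB·BAC
    A ↦ D
    B ↦ BAC
    C ↦ B
    D ↦ AB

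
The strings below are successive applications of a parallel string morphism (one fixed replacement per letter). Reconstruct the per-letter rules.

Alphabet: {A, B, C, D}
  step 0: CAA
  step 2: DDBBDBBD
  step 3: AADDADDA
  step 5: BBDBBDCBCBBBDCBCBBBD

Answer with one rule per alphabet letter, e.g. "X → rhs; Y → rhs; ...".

  step 2 ⇒ step 3: DDBBDBBD ⇒ A·A·D·D·A·D·D·A
    B ↦ D
    D ↦ A
    A ↦ CB  (constrained at step 0)
    C ↦ BB  (constrained at step 0)

A->CB, B->D, C->BB, D->A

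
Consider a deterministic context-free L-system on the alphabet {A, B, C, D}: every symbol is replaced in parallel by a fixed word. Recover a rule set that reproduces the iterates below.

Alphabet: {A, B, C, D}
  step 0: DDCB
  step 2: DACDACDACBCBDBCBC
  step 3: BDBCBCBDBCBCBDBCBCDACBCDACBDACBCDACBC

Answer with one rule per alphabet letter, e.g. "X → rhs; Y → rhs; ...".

A->DBC, B->DAC, C->BC, D->B

  step 2 ⇒ step 3: DACDACDACBCBDBCBC ⇒ B·DBC·BC·B·DBC·BC·B·DBC·BC·DAC·BC·DAC·B·DAC·BC·DAC·BC
    A ↦ DBC
    B ↦ DAC
    C ↦ BC
    D ↦ B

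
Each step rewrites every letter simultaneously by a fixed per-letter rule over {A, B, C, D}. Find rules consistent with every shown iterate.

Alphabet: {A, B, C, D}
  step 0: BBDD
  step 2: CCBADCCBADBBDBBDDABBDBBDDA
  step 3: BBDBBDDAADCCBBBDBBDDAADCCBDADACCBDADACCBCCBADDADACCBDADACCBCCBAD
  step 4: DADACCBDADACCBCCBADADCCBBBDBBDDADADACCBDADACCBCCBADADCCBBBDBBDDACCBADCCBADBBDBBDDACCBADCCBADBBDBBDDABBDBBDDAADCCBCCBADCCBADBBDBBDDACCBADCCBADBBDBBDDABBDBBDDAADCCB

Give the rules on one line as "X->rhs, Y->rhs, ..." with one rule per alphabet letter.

A->AD, B->DA, C->BBD, D->CCB

  step 3 ⇒ step 4: BBDBBDDAADCCBBBDBBDDAADCCBDADACCBDADACCBCCBADDADACCBDADACCBCCBAD ⇒ DA·DA·CCB·DA·DA·CCB·CCB·AD·AD·CCB·BBD·BBD·DA·DA·DA·CCB·DA·DA·CCB·CCB·AD·AD·CCB·BBD·BBD·DA·CCB·AD·CCB·AD·BBD·BBD·DA·CCB·AD·CCB·AD·BBD·BBD·DA·BBD·BBD·DA·AD·CCB·CCB·AD·CCB·AD·BBD·BBD·DA·CCB·AD·CCB·AD·BBD·BBD·DA·BBD·BBD·DA·AD·CCB
    A ↦ AD
    B ↦ DA
    C ↦ BBD
    D ↦ CCB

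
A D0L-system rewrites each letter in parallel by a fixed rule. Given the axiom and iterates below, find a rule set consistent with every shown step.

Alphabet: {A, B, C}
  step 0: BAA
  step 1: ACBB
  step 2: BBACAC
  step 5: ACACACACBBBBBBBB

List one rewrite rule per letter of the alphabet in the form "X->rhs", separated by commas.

  step 1 ⇒ step 2: ACBB ⇒ B·B·AC·AC
    A ↦ B
    B ↦ AC
    C ↦ B

A->B, B->AC, C->B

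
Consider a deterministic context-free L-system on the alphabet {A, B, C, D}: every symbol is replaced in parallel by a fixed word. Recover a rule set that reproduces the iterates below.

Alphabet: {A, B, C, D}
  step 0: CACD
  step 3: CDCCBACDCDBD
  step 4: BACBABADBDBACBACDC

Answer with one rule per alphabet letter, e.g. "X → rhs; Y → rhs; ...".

A->BD, B->D, C->BA, D->C

  step 3 ⇒ step 4: CDCCBACDCDBD ⇒ BA·C·BA·BA·D·BD·BA·C·BA·C·D·C
    A ↦ BD
    B ↦ D
    C ↦ BA
    D ↦ C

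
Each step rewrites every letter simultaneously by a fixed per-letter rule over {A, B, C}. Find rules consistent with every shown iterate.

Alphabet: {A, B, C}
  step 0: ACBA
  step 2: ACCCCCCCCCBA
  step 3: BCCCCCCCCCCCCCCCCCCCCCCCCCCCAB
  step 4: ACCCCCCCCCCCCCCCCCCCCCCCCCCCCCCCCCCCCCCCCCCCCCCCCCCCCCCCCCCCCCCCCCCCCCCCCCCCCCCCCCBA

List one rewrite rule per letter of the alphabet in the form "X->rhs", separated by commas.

  step 3 ⇒ step 4: BCCCCCCCCCCCCCCCCCCCCCCCCCCCAB ⇒ A·CCC·CCC·CCC·CCC·CCC·CCC·CCC·CCC·CCC·CCC·CCC·CCC·CCC·CCC·CCC·CCC·CCC·CCC·CCC·CCC·CCC·CCC·CCC·CCC·CCC·CCC·CCC·B·A
    A ↦ B
    B ↦ A
    C ↦ CCC

A->B, B->A, C->CCC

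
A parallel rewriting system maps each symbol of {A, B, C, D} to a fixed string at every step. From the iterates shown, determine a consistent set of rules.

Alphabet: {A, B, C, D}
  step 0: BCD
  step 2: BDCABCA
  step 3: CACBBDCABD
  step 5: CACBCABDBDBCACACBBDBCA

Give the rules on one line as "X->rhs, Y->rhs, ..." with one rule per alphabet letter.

  step 2 ⇒ step 3: BDCABCA ⇒ CA·CB·B·D·CA·B·D
    A ↦ D
    B ↦ CA
    C ↦ B
    D ↦ CB

A->D, B->CA, C->B, D->CB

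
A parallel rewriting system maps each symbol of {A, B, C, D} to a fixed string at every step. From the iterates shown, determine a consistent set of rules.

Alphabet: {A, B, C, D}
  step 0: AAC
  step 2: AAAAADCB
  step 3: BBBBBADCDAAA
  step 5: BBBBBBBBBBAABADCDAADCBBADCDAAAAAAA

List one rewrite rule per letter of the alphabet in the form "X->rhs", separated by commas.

  step 2 ⇒ step 3: AAAAADCB ⇒ B·B·B·B·B·ADC·DA·AA
    A ↦ B
    B ↦ AA
    C ↦ DA
    D ↦ ADC

A->B, B->AA, C->DA, D->ADC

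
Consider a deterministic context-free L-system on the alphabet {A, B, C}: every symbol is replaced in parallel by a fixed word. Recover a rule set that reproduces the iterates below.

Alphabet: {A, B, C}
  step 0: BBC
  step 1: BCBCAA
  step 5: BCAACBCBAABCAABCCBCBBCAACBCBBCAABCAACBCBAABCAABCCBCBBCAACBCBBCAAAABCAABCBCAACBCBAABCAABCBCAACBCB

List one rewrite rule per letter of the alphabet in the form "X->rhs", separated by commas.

A->CB, B->BC, C->AA

  step 0 ⇒ step 1: BBC ⇒ BC·BC·AA
    B ↦ BC
    C ↦ AA
    A ↦ CB  (constrained at step 1)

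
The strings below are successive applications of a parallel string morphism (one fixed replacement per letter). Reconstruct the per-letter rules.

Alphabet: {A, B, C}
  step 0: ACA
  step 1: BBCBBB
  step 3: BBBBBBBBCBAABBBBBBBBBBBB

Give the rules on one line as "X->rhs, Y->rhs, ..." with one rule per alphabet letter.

A->BB, B->AA, C->CB

  step 0 ⇒ step 1: ACA ⇒ BB·CB·BB
    A ↦ BB
    C ↦ CB
    B ↦ AA  (constrained at step 1)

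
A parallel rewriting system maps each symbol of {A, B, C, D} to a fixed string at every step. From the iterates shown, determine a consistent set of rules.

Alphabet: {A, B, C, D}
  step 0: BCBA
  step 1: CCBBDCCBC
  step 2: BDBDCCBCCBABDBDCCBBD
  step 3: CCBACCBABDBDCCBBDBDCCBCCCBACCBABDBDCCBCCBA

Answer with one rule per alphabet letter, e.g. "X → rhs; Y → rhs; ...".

  step 2 ⇒ step 3: BDBDCCBCCBABDBDCCBBD ⇒ CCB·A·CCB·A·BD·BD·CCB·BD·BD·CCB·C·CCB·A·CCB·A·BD·BD·CCB·CCB·A
    A ↦ C
    B ↦ CCB
    C ↦ BD
    D ↦ A

A->C, B->CCB, C->BD, D->A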